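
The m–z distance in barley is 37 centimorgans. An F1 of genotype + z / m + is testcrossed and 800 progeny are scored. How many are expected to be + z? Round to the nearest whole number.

252

A map distance of 37 centimorgans corresponds to a recombination frequency of 0.370.
The F1 is + z / m +, so + z is a parental gamete class with expected frequency (1 − r)/2 = 0.630/2 = 0.3150.
Expected number = 0.3150 × 800 = 252.00 ≈ 252.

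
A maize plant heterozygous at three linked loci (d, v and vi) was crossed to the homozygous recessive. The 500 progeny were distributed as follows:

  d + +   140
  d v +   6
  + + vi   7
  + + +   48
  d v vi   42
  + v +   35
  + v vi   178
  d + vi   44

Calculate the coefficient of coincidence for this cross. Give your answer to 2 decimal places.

The two most frequent reciprocal classes, + v vi and d + +, are the parental types, so the F1 was + v vi / d + +.
The two rarest classes, + + vi and d v +, are the double crossovers. Comparing them with the parentals, only the v allele has switched, so v is the middle locus and the order is vi – v – d.
vi–v: (79 + 13)/500 = 0.1840; v–d: (90 + 13)/500 = 0.2060.
Expected DCO frequency = 0.1840 × 0.2060 ≈ 0.03790; observed = 13/500 ≈ 0.02600.
Coefficient of coincidence = 0.02600/0.03790 ≈ 0.69.

0.69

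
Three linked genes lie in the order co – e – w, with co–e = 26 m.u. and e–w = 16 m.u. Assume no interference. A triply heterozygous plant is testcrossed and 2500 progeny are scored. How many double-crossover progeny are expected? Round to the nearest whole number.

Map distances give recombination frequencies of 0.260 and 0.160 for the two intervals.
With no interference, expected double-crossover frequency = 0.260 × 0.160 = 0.04160.
Expected number = 0.04160 × 2500 = 104.00 ≈ 104.

104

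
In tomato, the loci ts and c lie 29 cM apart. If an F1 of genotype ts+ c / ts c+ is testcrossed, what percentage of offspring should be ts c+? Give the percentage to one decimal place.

A map distance of 29 cM corresponds to a recombination frequency of 0.290.
The F1 is ts+ c / ts c+, so ts c+ is a parental gamete class with expected frequency (1 − r)/2 = 0.710/2 = 0.3550.
That is 0.3550 = 35.5% of the progeny.

35.5%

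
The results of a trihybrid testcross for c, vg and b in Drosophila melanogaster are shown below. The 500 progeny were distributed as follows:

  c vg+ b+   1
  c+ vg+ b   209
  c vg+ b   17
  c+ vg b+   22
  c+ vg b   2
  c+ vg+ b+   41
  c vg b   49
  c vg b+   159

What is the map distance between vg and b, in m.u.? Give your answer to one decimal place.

The two most frequent reciprocal classes, c vg b+ and c+ vg+ b, are the parental types, so the F1 was c vg b+ / c+ vg+ b.
The two rarest classes, c vg+ b+ and c+ vg b, are the double crossovers. Comparing them with the parentals, only the vg allele has switched, so vg is the middle locus and the order is c – vg – b.
Crossovers in the vg–b interval produce the single-crossover classes c vg b and c+ vg+ b+ (49 + 41 = 90) plus the double crossovers (3).
RF(vg–b) = (90 + 3) / 500 = 93/500 = 0.1860 → 18.6 m.u.

18.6 m.u.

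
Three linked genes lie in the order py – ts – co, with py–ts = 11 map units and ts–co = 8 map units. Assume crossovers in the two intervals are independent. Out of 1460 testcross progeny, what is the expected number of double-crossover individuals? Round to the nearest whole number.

13

Map distances give recombination frequencies of 0.110 and 0.080 for the two intervals.
With no interference, expected double-crossover frequency = 0.110 × 0.080 = 0.00880.
Expected number = 0.00880 × 1460 = 12.85 ≈ 13.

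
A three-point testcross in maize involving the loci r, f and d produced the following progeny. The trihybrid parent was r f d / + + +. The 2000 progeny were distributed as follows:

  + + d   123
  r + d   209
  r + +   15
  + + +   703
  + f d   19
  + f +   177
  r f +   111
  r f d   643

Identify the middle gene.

r

The two rarest classes, + f d and r + +, are the double crossovers. Comparing them with the parentals, only the r allele has switched, so r is the middle locus and the order is f – r – d.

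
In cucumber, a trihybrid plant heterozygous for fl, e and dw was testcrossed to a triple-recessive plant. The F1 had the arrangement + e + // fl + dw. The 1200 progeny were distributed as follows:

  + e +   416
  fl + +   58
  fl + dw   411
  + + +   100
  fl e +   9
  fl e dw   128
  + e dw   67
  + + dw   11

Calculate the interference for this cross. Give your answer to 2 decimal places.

0.33

The two rarest classes, fl e + and + + dw, are the double crossovers. Comparing them with the parentals, only the fl allele has switched, so fl is the middle locus and the order is e – fl – dw.
e–fl: (228 + 20)/1200 = 0.2067; fl–dw: (125 + 20)/1200 = 0.1208.
Expected DCO frequency = 0.2067 × 0.1208 ≈ 0.02497; observed = 20/1200 ≈ 0.01667.
Coefficient of coincidence = 0.01667/0.02497 ≈ 0.67; interference = 1 − 0.67 = 0.33.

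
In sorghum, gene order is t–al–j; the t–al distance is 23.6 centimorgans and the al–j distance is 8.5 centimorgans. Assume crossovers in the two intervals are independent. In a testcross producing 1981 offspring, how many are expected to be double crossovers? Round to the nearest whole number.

Map distances give recombination frequencies of 0.236 and 0.085 for the two intervals.
With no interference, expected double-crossover frequency = 0.236 × 0.085 = 0.02006.
Expected number = 0.02006 × 1981 = 39.74 ≈ 40.

40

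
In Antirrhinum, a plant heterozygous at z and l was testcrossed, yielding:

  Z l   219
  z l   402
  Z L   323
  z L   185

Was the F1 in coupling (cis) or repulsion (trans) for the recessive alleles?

The two most frequent classes are Z L (323) and z l (402); these are the parental (non-recombinant) types.
So the F1 carried Z L on one chromosome and z l on the other — the recessive alleles are on the same chromosome (cis / coupling).

cis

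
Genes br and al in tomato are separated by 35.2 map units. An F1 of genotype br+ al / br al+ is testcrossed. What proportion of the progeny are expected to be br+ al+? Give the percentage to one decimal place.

17.6%

A map distance of 35.2 map units corresponds to a recombination frequency of 0.352.
The F1 is br+ al / br al+, so br+ al+ is a recombinant gamete class with expected frequency r/2 = 0.352/2 = 0.1760.
That is 0.1760 = 17.6% of the progeny.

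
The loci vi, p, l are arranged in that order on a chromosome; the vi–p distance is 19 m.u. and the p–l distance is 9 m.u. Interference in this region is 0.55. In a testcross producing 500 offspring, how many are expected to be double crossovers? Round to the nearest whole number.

4

Map distances give recombination frequencies of 0.190 and 0.090 for the two intervals.
With interference 0.55 (so coincidence = 0.45), expected double-crossover frequency = 0.190 × 0.090 × 0.45 = 0.00769.
Expected number = 0.00769 × 500 = 3.85 ≈ 4.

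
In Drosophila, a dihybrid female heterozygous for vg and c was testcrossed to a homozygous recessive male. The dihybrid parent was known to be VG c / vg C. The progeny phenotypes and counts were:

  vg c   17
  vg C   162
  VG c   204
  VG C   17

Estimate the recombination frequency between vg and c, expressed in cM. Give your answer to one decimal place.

The recombinant classes are VG C and vg c: 17 + 17 = 34.
Recombination frequency = 34/400 = 0.0850 ≈ 8.5%, i.e. 8.5 cM.

8.5 cM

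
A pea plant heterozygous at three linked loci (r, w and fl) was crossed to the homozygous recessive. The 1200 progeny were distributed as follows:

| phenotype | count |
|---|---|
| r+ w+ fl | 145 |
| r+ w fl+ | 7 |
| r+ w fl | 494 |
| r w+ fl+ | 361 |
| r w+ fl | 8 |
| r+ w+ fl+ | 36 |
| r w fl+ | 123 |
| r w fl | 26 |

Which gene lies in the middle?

fl

The two most frequent reciprocal classes, r+ w fl and r w+ fl+, are the parental types, so the F1 was r+ w fl / r w+ fl+.
The two rarest classes, r+ w fl+ and r w+ fl, are the double crossovers. Comparing them with the parentals, only the fl allele has switched, so fl is the middle locus and the order is w – fl – r.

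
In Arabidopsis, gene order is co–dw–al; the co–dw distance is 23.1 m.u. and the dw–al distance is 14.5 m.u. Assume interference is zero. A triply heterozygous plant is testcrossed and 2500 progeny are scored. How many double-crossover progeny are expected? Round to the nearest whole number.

84

Map distances give recombination frequencies of 0.231 and 0.145 for the two intervals.
With no interference, expected double-crossover frequency = 0.231 × 0.145 = 0.03349.
Expected number = 0.03349 × 2500 = 83.74 ≈ 84.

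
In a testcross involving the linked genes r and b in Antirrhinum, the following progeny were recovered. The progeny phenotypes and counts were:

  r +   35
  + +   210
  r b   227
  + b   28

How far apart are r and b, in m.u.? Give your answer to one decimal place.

The two most frequent classes, + + (210) and r b (227), are the parental types, so the F1 was + + / r b.
The recombinant classes are + b and r +: 28 + 35 = 63.
Recombination frequency = 63/500 = 0.1260 ≈ 12.6%, i.e. 12.6 m.u.

12.6 m.u.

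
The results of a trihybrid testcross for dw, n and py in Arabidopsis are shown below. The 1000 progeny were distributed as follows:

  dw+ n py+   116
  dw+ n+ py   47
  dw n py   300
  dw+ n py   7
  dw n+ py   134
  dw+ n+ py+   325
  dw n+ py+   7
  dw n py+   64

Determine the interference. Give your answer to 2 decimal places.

0.58

The two most frequent reciprocal classes, dw n py and dw+ n+ py+, are the parental types, so the F1 was dw n py / dw+ n+ py+.
The two rarest classes, dw+ n py and dw n+ py+, are the double crossovers. Comparing them with the parentals, only the dw allele has switched, so dw is the middle locus and the order is n – dw – py.
n–dw: (250 + 14)/1000 = 0.2640; dw–py: (111 + 14)/1000 = 0.1250.
Expected DCO frequency = 0.2640 × 0.1250 ≈ 0.03300; observed = 14/1000 ≈ 0.01400.
Coefficient of coincidence = 0.01400/0.03300 ≈ 0.42; interference = 1 − 0.42 = 0.58.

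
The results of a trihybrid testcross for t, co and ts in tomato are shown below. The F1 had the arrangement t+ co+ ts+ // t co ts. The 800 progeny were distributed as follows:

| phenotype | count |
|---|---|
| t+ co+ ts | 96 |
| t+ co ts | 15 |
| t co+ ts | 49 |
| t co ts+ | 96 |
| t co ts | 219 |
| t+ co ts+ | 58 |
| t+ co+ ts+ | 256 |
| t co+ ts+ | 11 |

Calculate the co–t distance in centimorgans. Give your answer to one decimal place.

16.6 centimorgans

The two rarest classes, t co+ ts+ and t+ co ts, are the double crossovers. Comparing them with the parentals, only the t allele has switched, so t is the middle locus and the order is co – t – ts.
Crossovers in the co–t interval produce the single-crossover classes t+ co ts+ and t co+ ts (58 + 49 = 107) plus the double crossovers (26).
RF(co–t) = (107 + 26) / 800 = 133/800 = 0.1663 → 16.6 centimorgans.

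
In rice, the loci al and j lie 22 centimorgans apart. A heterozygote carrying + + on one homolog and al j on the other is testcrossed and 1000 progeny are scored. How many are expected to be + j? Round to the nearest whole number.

A map distance of 22 centimorgans corresponds to a recombination frequency of 0.220.
The F1 is + + / al j, so + j is a recombinant gamete class with expected frequency r/2 = 0.220/2 = 0.1100.
Expected number = 0.1100 × 1000 = 110.00 ≈ 110.

110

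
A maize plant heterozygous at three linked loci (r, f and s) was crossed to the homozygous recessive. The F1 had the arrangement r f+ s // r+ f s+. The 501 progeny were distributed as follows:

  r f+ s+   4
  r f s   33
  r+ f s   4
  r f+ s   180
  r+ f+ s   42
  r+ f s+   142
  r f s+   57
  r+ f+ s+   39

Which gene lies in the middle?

s

The two rarest classes, r f+ s+ and r+ f s, are the double crossovers. Comparing them with the parentals, only the s allele has switched, so s is the middle locus and the order is f – s – r.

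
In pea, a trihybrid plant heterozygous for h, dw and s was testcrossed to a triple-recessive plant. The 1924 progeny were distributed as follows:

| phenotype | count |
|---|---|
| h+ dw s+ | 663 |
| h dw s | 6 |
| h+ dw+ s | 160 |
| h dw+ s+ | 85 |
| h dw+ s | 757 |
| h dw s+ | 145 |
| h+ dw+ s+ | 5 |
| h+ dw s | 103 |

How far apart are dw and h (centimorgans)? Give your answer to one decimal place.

The two most frequent reciprocal classes, h+ dw s+ and h dw+ s, are the parental types, so the F1 was h+ dw s+ / h dw+ s.
The two rarest classes, h+ dw+ s+ and h dw s, are the double crossovers. Comparing them with the parentals, only the dw allele has switched, so dw is the middle locus and the order is s – dw – h.
Crossovers in the dw–h interval produce the single-crossover classes h dw s+ and h+ dw+ s (145 + 160 = 305) plus the double crossovers (11).
RF(dw–h) = (305 + 11) / 1924 = 316/1924 = 0.1642 → 16.4 centimorgans.

16.4 centimorgans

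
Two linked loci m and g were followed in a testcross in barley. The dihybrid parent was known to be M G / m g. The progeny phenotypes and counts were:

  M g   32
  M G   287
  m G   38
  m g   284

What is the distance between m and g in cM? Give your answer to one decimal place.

The recombinant classes are M g and m G: 32 + 38 = 70.
Recombination frequency = 70/641 = 0.1092 ≈ 10.9%, i.e. 10.9 cM.

10.9 cM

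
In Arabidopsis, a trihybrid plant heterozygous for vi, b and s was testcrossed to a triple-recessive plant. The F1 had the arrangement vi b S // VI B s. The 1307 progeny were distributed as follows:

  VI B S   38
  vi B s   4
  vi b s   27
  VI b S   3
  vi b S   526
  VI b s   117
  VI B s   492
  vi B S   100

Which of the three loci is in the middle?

The two rarest classes, VI b S and vi B s, are the double crossovers. Comparing them with the parentals, only the vi allele has switched, so vi is the middle locus and the order is s – vi – b.

vi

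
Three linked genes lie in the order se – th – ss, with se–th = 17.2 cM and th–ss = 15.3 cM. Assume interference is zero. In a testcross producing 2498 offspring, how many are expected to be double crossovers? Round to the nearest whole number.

Map distances give recombination frequencies of 0.172 and 0.153 for the two intervals.
With no interference, expected double-crossover frequency = 0.172 × 0.153 = 0.02632.
Expected number = 0.02632 × 2498 = 65.74 ≈ 66.

66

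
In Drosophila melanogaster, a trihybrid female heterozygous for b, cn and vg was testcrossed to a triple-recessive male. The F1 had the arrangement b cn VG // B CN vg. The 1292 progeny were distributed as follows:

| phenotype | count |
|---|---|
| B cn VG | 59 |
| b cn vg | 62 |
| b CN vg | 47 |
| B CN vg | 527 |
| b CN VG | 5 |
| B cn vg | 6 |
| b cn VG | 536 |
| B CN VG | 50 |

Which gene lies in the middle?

The two rarest classes, b CN VG and B cn vg, are the double crossovers. Comparing them with the parentals, only the cn allele has switched, so cn is the middle locus and the order is b – cn – vg.

cn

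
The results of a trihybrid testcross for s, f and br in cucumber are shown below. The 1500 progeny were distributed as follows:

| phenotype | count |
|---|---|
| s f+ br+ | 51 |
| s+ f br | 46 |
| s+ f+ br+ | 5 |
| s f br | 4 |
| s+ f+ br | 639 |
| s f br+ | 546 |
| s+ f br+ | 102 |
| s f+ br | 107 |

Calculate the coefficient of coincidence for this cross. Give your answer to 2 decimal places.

The two most frequent reciprocal classes, s+ f+ br and s f br+, are the parental types, so the F1 was s+ f+ br / s f br+.
The two rarest classes, s+ f+ br+ and s f br, are the double crossovers. Comparing them with the parentals, only the br allele has switched, so br is the middle locus and the order is f – br – s.
f–br: (97 + 9)/1500 = 0.0707; br–s: (209 + 9)/1500 = 0.1453.
Expected DCO frequency = 0.0707 × 0.1453 ≈ 0.01027; observed = 9/1500 ≈ 0.00600.
Coefficient of coincidence = 0.00600/0.01027 ≈ 0.58.

0.58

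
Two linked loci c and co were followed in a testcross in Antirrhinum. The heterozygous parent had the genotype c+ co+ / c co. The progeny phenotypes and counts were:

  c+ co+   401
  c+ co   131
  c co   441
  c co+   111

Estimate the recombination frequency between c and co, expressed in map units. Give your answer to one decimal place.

The recombinant classes are c+ co and c co+: 131 + 111 = 242.
Recombination frequency = 242/1084 = 0.2232 ≈ 22.3%, i.e. 22.3 map units.

22.3 map units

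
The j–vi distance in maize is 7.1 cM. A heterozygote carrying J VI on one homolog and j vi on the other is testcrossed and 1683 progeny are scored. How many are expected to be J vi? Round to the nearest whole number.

60

A map distance of 7.1 cM corresponds to a recombination frequency of 0.071.
The F1 is J VI / j vi, so J vi is a recombinant gamete class with expected frequency r/2 = 0.071/2 = 0.0355.
Expected number = 0.0355 × 1683 = 59.75 ≈ 60.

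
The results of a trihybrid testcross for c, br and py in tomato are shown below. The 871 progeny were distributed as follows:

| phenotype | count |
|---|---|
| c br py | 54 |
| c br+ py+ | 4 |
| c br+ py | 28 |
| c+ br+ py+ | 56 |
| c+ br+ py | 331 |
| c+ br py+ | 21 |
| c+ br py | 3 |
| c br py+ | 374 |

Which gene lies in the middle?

br

The two most frequent reciprocal classes, c+ br+ py and c br py+, are the parental types, so the F1 was c+ br+ py / c br py+.
The two rarest classes, c+ br py and c br+ py+, are the double crossovers. Comparing them with the parentals, only the br allele has switched, so br is the middle locus and the order is c – br – py.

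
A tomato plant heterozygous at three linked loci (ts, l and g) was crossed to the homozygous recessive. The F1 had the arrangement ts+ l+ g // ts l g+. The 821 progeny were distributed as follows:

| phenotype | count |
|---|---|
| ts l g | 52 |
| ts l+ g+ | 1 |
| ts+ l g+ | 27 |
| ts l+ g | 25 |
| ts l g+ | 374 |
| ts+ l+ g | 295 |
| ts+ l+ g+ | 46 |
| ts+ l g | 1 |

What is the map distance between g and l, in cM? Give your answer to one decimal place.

The two rarest classes, ts+ l g and ts l+ g+, are the double crossovers. Comparing them with the parentals, only the l allele has switched, so l is the middle locus and the order is g – l – ts.
Crossovers in the g–l interval produce the single-crossover classes ts+ l+ g+ and ts l g (46 + 52 = 98) plus the double crossovers (2).
RF(g–l) = (98 + 2) / 821 = 100/821 = 0.1218 → 12.2 cM.

12.2 cM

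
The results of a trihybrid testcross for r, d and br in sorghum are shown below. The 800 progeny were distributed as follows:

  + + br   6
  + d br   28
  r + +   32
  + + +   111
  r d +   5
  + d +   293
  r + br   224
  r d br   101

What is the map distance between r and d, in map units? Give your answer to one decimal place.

27.9 map units

The two most frequent reciprocal classes, r + br and + d +, are the parental types, so the F1 was r + br / + d +.
The two rarest classes, + + br and r d +, are the double crossovers. Comparing them with the parentals, only the r allele has switched, so r is the middle locus and the order is d – r – br.
Crossovers in the d–r interval produce the single-crossover classes r d br and + + + (101 + 111 = 212) plus the double crossovers (11).
RF(d–r) = (212 + 11) / 800 = 223/800 = 0.2787 → 27.9 map units.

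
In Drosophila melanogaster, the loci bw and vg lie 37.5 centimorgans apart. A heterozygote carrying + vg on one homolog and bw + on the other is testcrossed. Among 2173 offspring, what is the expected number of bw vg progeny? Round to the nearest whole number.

407

A map distance of 37.5 centimorgans corresponds to a recombination frequency of 0.375.
The F1 is + vg / bw +, so bw vg is a recombinant gamete class with expected frequency r/2 = 0.375/2 = 0.1875.
Expected number = 0.1875 × 2173 = 407.44 ≈ 407.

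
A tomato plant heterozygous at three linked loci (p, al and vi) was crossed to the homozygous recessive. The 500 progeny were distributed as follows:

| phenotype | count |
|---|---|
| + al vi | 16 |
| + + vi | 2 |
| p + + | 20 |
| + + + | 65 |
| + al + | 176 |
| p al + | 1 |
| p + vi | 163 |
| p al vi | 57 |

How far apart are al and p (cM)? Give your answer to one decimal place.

The two most frequent reciprocal classes, p + vi and + al +, are the parental types, so the F1 was p + vi / + al +.
The two rarest classes, + + vi and p al +, are the double crossovers. Comparing them with the parentals, only the p allele has switched, so p is the middle locus and the order is al – p – vi.
Crossovers in the al–p interval produce the single-crossover classes p al vi and + + + (57 + 65 = 122) plus the double crossovers (3).
RF(al–p) = (122 + 3) / 500 = 125/500 = 0.2500 → 25.0 cM.

25.0 cM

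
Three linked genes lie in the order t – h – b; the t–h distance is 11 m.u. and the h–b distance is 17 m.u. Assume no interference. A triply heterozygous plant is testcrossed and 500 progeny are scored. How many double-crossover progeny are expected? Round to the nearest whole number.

Map distances give recombination frequencies of 0.110 and 0.170 for the two intervals.
With no interference, expected double-crossover frequency = 0.110 × 0.170 = 0.01870.
Expected number = 0.01870 × 500 = 9.35 ≈ 9.

9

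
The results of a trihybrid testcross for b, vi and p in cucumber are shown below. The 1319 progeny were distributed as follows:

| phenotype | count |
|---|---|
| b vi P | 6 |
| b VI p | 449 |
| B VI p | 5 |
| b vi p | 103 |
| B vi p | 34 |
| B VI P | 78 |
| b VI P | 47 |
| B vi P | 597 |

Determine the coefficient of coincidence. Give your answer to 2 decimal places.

The two most frequent reciprocal classes, B vi P and b VI p, are the parental types, so the F1 was B vi P / b VI p.
The two rarest classes, b vi P and B VI p, are the double crossovers. Comparing them with the parentals, only the b allele has switched, so b is the middle locus and the order is p – b – vi.
p–b: (81 + 11)/1319 = 0.0697; b–vi: (181 + 11)/1319 = 0.1456.
Expected DCO frequency = 0.0697 × 0.1456 ≈ 0.01015; observed = 11/1319 ≈ 0.00834.
Coefficient of coincidence = 0.00834/0.01015 ≈ 0.82.

0.82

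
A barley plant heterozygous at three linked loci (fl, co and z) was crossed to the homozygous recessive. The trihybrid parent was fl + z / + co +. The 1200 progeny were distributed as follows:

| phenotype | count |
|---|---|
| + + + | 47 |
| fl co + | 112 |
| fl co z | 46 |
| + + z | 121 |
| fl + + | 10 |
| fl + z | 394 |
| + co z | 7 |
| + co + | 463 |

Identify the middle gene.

z

The two rarest classes, fl + + and + co z, are the double crossovers. Comparing them with the parentals, only the z allele has switched, so z is the middle locus and the order is fl – z – co.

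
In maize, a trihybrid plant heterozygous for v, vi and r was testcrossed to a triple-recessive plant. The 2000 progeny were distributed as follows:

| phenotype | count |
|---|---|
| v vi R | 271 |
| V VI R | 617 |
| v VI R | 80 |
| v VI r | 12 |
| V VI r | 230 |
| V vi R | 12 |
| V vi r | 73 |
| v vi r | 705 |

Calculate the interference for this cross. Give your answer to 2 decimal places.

0.48

The two most frequent reciprocal classes, v vi r and V VI R, are the parental types, so the F1 was v vi r / V VI R.
The two rarest classes, v VI r and V vi R, are the double crossovers. Comparing them with the parentals, only the vi allele has switched, so vi is the middle locus and the order is r – vi – v.
r–vi: (501 + 24)/2000 = 0.2625; vi–v: (153 + 24)/2000 = 0.0885.
Expected DCO frequency = 0.2625 × 0.0885 ≈ 0.02323; observed = 24/2000 ≈ 0.01200.
Coefficient of coincidence = 0.01200/0.02323 ≈ 0.52; interference = 1 − 0.52 = 0.48.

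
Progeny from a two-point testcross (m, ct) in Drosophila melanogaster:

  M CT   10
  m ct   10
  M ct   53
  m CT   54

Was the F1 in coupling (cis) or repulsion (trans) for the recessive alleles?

trans

The two most frequent classes are M ct (53) and m CT (54); these are the parental (non-recombinant) types.
So the F1 carried M ct on one chromosome and m CT on the other — the recessive alleles are on opposite chromosomes (trans / repulsion).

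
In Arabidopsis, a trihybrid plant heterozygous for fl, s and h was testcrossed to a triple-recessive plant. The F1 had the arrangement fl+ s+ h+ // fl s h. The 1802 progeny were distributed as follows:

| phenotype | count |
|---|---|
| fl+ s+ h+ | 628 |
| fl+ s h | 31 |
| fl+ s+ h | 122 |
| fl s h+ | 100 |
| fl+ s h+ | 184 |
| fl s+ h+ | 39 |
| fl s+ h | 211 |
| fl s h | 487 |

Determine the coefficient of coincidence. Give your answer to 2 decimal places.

The two rarest classes, fl s+ h+ and fl+ s h, are the double crossovers. Comparing them with the parentals, only the fl allele has switched, so fl is the middle locus and the order is s – fl – h.
s–fl: (395 + 70)/1802 = 0.2580; fl–h: (222 + 70)/1802 = 0.1620.
Expected DCO frequency = 0.2580 × 0.1620 ≈ 0.04180; observed = 70/1802 ≈ 0.03885.
Coefficient of coincidence = 0.03885/0.04180 ≈ 0.93.

0.93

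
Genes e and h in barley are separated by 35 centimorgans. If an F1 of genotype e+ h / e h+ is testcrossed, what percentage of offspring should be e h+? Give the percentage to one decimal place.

A map distance of 35 centimorgans corresponds to a recombination frequency of 0.350.
The F1 is e+ h / e h+, so e h+ is a parental gamete class with expected frequency (1 − r)/2 = 0.650/2 = 0.3250.
That is 0.3250 = 32.5% of the progeny.

32.5%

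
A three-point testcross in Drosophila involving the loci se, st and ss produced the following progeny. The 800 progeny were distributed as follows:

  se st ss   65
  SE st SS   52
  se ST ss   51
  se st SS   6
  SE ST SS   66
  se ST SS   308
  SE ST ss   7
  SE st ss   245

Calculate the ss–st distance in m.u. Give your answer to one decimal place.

The two most frequent reciprocal classes, se ST SS and SE st ss, are the parental types, so the F1 was se ST SS / SE st ss.
The two rarest classes, se st SS and SE ST ss, are the double crossovers. Comparing them with the parentals, only the st allele has switched, so st is the middle locus and the order is se – st – ss.
Crossovers in the st–ss interval produce the single-crossover classes se ST ss and SE st SS (51 + 52 = 103) plus the double crossovers (13).
RF(st–ss) = (103 + 13) / 800 = 116/800 = 0.1450 → 14.5 m.u.

14.5 m.u.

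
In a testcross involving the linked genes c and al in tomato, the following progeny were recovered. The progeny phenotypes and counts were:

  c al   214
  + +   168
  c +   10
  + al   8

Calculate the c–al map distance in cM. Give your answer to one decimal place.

4.5 cM

The two most frequent classes, + + (168) and c al (214), are the parental types, so the F1 was + + / c al.
The recombinant classes are + al and c +: 8 + 10 = 18.
Recombination frequency = 18/400 = 0.0450 ≈ 4.5%, i.e. 4.5 cM.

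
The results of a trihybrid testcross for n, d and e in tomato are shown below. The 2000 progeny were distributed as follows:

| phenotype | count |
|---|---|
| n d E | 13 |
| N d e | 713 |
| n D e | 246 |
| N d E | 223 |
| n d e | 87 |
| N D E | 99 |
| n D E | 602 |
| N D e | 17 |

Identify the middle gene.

The two most frequent reciprocal classes, N d e and n D E, are the parental types, so the F1 was N d e / n D E.
The two rarest classes, N D e and n d E, are the double crossovers. Comparing them with the parentals, only the d allele has switched, so d is the middle locus and the order is n – d – e.

d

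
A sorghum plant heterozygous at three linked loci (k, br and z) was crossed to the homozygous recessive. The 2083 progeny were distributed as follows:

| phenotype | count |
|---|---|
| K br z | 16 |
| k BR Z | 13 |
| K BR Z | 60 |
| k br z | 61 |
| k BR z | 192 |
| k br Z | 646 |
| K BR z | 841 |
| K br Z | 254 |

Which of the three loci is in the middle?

The two most frequent reciprocal classes, k br Z and K BR z, are the parental types, so the F1 was k br Z / K BR z.
The two rarest classes, k BR Z and K br z, are the double crossovers. Comparing them with the parentals, only the br allele has switched, so br is the middle locus and the order is k – br – z.

br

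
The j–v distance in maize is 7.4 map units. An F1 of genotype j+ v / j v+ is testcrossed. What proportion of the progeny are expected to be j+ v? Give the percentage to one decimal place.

A map distance of 7.4 map units corresponds to a recombination frequency of 0.074.
The F1 is j+ v / j v+, so j+ v is a parental gamete class with expected frequency (1 − r)/2 = 0.926/2 = 0.4630.
That is 0.4630 = 46.3% of the progeny.

46.3%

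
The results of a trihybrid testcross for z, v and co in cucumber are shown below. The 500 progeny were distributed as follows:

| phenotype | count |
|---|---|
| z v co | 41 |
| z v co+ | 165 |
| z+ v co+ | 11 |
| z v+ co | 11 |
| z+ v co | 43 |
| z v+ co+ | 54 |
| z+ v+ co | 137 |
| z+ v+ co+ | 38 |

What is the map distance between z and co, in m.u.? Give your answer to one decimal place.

The two most frequent reciprocal classes, z v co+ and z+ v+ co, are the parental types, so the F1 was z v co+ / z+ v+ co.
The two rarest classes, z+ v co+ and z v+ co, are the double crossovers. Comparing them with the parentals, only the z allele has switched, so z is the middle locus and the order is co – z – v.
Crossovers in the co–z interval produce the single-crossover classes z v co and z+ v+ co+ (41 + 38 = 79) plus the double crossovers (22).
RF(co–z) = (79 + 22) / 500 = 101/500 = 0.2020 → 20.2 m.u.

20.2 m.u.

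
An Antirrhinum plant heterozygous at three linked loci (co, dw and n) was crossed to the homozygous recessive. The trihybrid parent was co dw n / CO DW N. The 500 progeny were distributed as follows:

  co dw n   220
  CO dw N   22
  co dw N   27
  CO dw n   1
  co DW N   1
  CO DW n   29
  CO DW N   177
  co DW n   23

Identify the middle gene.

co

The two rarest classes, CO dw n and co DW N, are the double crossovers. Comparing them with the parentals, only the co allele has switched, so co is the middle locus and the order is n – co – dw.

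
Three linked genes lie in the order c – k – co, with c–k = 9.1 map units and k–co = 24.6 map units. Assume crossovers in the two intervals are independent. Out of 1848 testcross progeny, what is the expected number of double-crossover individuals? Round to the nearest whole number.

Map distances give recombination frequencies of 0.091 and 0.246 for the two intervals.
With no interference, expected double-crossover frequency = 0.091 × 0.246 = 0.02239.
Expected number = 0.02239 × 1848 = 41.37 ≈ 41.

41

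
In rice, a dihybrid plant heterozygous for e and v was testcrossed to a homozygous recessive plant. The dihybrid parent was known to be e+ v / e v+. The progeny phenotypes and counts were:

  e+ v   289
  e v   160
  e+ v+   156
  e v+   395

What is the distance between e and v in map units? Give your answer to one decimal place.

The recombinant classes are e+ v+ and e v: 156 + 160 = 316.
Recombination frequency = 316/1000 = 0.3160 ≈ 31.6%, i.e. 31.6 map units.

31.6 map units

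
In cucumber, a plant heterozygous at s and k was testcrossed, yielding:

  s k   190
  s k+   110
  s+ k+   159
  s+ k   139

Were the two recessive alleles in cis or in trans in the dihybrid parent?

cis

The two most frequent classes are s+ k+ (159) and s k (190); these are the parental (non-recombinant) types.
So the F1 carried s+ k+ on one chromosome and s k on the other — the recessive alleles are on the same chromosome (cis / coupling).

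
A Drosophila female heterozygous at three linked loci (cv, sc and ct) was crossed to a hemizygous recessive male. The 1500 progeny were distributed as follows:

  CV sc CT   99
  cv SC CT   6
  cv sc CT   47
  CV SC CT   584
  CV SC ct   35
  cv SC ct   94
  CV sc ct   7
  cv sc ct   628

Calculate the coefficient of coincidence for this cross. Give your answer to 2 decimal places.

The two most frequent reciprocal classes, cv sc ct and CV SC CT, are the parental types, so the F1 was cv sc ct / CV SC CT.
The two rarest classes, CV sc ct and cv SC CT, are the double crossovers. Comparing them with the parentals, only the cv allele has switched, so cv is the middle locus and the order is ct – cv – sc.
ct–cv: (82 + 13)/1500 = 0.0633; cv–sc: (193 + 13)/1500 = 0.1373.
Expected DCO frequency = 0.0633 × 0.1373 ≈ 0.00869; observed = 13/1500 ≈ 0.00867.
Coefficient of coincidence = 0.00867/0.00869 ≈ 1.00.

1.00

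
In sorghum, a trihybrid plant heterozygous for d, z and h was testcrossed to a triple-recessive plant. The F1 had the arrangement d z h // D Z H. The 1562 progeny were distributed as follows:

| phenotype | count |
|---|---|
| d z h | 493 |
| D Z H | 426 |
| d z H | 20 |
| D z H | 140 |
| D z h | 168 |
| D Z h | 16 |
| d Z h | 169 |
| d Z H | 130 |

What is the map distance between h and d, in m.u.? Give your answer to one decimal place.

21.4 m.u.

The two rarest classes, d z H and D Z h, are the double crossovers. Comparing them with the parentals, only the h allele has switched, so h is the middle locus and the order is d – h – z.
Crossovers in the d–h interval produce the single-crossover classes D z h and d Z H (168 + 130 = 298) plus the double crossovers (36).
RF(d–h) = (298 + 36) / 1562 = 334/1562 = 0.2138 → 21.4 m.u.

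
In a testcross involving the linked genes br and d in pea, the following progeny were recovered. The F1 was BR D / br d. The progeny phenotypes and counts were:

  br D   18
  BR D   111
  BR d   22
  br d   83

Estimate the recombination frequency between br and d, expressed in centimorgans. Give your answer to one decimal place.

The recombinant classes are BR d and br D: 22 + 18 = 40.
Recombination frequency = 40/234 = 0.1709 ≈ 17.1%, i.e. 17.1 centimorgans.

17.1 centimorgans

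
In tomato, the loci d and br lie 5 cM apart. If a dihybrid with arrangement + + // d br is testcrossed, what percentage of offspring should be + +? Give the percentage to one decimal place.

A map distance of 5 cM corresponds to a recombination frequency of 0.050.
The F1 is + + / d br, so + + is a parental gamete class with expected frequency (1 − r)/2 = 0.950/2 = 0.4750.
That is 0.4750 = 47.5% of the progeny.

47.5%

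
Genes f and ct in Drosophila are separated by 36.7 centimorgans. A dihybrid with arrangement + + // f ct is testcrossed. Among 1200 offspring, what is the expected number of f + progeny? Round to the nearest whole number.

220

A map distance of 36.7 centimorgans corresponds to a recombination frequency of 0.367.
The F1 is + + / f ct, so f + is a recombinant gamete class with expected frequency r/2 = 0.367/2 = 0.1835.
Expected number = 0.1835 × 1200 = 220.20 ≈ 220.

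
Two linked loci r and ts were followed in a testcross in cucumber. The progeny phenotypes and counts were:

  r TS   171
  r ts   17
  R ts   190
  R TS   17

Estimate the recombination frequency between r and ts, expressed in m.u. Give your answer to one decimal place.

8.6 m.u.

The two most frequent classes, R ts (190) and r TS (171), are the parental types, so the F1 was R ts / r TS.
The recombinant classes are R TS and r ts: 17 + 17 = 34.
Recombination frequency = 34/395 = 0.0861 ≈ 8.6%, i.e. 8.6 m.u.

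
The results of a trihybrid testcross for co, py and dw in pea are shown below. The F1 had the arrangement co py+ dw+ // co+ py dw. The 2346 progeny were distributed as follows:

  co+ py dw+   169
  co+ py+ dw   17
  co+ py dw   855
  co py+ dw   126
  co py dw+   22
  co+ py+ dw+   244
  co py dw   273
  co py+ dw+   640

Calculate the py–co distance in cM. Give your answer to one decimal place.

23.7 cM

The two rarest classes, co py dw+ and co+ py+ dw, are the double crossovers. Comparing them with the parentals, only the py allele has switched, so py is the middle locus and the order is co – py – dw.
Crossovers in the co–py interval produce the single-crossover classes co+ py+ dw+ and co py dw (244 + 273 = 517) plus the double crossovers (39).
RF(co–py) = (517 + 39) / 2346 = 556/2346 = 0.2370 → 23.7 cM.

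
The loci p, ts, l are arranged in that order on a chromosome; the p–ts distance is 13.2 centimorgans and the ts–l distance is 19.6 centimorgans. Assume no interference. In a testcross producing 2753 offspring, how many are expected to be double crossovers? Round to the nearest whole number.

Map distances give recombination frequencies of 0.132 and 0.196 for the two intervals.
With no interference, expected double-crossover frequency = 0.132 × 0.196 = 0.02587.
Expected number = 0.02587 × 2753 = 71.23 ≈ 71.

71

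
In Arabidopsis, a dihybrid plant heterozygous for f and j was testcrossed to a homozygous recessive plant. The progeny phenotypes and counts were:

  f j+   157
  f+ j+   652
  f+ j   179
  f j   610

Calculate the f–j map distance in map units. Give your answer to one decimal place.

The two most frequent classes, f+ j+ (652) and f j (610), are the parental types, so the F1 was f+ j+ / f j.
The recombinant classes are f+ j and f j+: 179 + 157 = 336.
Recombination frequency = 336/1598 = 0.2103 ≈ 21.0%, i.e. 21.0 map units.

21.0 map units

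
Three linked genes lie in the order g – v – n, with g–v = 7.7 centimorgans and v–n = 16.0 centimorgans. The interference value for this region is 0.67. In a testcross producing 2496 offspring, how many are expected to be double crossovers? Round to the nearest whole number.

Map distances give recombination frequencies of 0.077 and 0.160 for the two intervals.
With interference 0.67 (so coincidence = 0.33), expected double-crossover frequency = 0.077 × 0.160 × 0.33 = 0.00407.
Expected number = 0.00407 × 2496 = 10.15 ≈ 10.

10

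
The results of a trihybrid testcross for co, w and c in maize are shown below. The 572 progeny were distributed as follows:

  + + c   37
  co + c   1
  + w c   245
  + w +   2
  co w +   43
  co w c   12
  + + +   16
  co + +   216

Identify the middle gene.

The two most frequent reciprocal classes, co + + and + w c, are the parental types, so the F1 was co + + / + w c.
The two rarest classes, co + c and + w +, are the double crossovers. Comparing them with the parentals, only the c allele has switched, so c is the middle locus and the order is co – c – w.

c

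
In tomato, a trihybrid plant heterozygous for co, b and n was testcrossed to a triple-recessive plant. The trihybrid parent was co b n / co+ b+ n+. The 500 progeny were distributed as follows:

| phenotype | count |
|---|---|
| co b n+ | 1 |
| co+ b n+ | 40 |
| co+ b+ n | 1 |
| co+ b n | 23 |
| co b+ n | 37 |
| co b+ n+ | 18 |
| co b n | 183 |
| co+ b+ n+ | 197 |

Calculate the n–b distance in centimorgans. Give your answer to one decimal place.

The two rarest classes, co b n+ and co+ b+ n, are the double crossovers. Comparing them with the parentals, only the n allele has switched, so n is the middle locus and the order is co – n – b.
Crossovers in the n–b interval produce the single-crossover classes co b+ n and co+ b n+ (37 + 40 = 77) plus the double crossovers (2).
RF(n–b) = (77 + 2) / 500 = 79/500 = 0.1580 → 15.8 centimorgans.

15.8 centimorgans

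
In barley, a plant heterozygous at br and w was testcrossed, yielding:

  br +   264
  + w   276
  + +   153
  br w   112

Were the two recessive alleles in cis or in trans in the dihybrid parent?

The two most frequent classes are + w (276) and br + (264); these are the parental (non-recombinant) types.
So the F1 carried + w on one chromosome and br + on the other — the recessive alleles are on opposite chromosomes (trans / repulsion).

trans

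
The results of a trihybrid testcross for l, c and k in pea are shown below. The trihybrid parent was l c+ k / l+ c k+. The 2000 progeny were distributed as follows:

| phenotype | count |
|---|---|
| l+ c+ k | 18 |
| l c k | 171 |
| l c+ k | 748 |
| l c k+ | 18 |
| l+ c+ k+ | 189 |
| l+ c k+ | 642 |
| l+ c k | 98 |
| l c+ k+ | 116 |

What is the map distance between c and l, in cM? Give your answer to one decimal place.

The two rarest classes, l+ c+ k and l c k+, are the double crossovers. Comparing them with the parentals, only the l allele has switched, so l is the middle locus and the order is c – l – k.
Crossovers in the c–l interval produce the single-crossover classes l c k and l+ c+ k+ (171 + 189 = 360) plus the double crossovers (36).
RF(c–l) = (360 + 36) / 2000 = 396/2000 = 0.1980 → 19.8 cM.

19.8 cM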